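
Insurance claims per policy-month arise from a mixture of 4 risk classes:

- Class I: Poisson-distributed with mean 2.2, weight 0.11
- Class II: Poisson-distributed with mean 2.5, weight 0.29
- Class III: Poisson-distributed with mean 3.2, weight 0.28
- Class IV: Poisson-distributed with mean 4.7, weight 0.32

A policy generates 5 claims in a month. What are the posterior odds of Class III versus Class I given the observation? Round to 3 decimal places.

Since P(k|x) ∝ P(Z=k) f_k(x), the posterior odds are P(Z=i) f_i(x) / (P(Z=j) f_j(x)).
Component likelihoods at x = 5 claims:
  L_I = e^(−2.2)·2.2^5/5! = 0.0475866
  L_II = e^(−2.5)·2.5^5/5! = 0.0668009
  L_III = e^(−3.2)·3.2^5/5! = 0.113979
  L_IV = e^(−4.7)·4.7^5/5! = 0.17383
Posterior odds = (P(Z=III)·L_III) / (P(Z=I)·L_I) = (0.28·0.113979) / (0.11·0.0475866) = 0.0319142 / 0.00523452 ≈ 6.097

6.097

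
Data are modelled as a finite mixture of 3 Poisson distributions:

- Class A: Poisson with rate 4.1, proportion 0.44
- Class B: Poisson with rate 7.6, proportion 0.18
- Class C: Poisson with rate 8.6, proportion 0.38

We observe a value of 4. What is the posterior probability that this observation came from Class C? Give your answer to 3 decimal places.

P(component k | x) = P(Z=k)·f_k(x) / marginal(x), where marginal(x) = Σ_j P(Z=j)·f_j(x).
Poisson probabilities:
  p_A = e^(−4.1)·4.1^4/4! = 0.195127
  p_B = e^(−7.6)·7.6^4/4! = 0.0695673
  p_C = e^(−8.6)·8.6^4/4! = 0.0419614
Prior × likelihood for each component:
  P(Z=A)·p_A = 0.44 × 0.195127 = 0.0858558
  P(Z=B)·p_B = 0.18 × 0.0695673 = 0.0125221
  P(Z=C)·p_C = 0.38 × 0.0419614 = 0.0159453
Evidence: 0.0858558 + 0.0125221 + 0.0159453 = 0.114323
P(Class C | the observation) ≈ 0.139

0.139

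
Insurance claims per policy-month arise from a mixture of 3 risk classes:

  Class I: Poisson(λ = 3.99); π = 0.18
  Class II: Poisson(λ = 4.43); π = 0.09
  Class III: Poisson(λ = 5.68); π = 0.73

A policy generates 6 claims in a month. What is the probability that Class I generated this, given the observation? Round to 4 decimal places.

Posterior ∝ prior × likelihood, so P(k | x) ∝ P(Z=k) f_k(x); normalise over all components.
Poisson probabilities:
  L_I = 0.103674
  L_II = 0.125074
  L_III = 0.159208
Weight by the priors:
  P(Z=I)·L_I = 0.18 × 0.103674 = 0.0186613
  P(Z=II)·L_II = 0.09 × 0.125074 = 0.0112566
  P(Z=III)·L_III = 0.73 × 0.159208 = 0.116222
Evidence: 0.0186613 + 0.0112566 + 0.116222 = 0.14614
P(Class I | x) = 0.0186613 / 0.14614 ≈ 0.1277

0.1277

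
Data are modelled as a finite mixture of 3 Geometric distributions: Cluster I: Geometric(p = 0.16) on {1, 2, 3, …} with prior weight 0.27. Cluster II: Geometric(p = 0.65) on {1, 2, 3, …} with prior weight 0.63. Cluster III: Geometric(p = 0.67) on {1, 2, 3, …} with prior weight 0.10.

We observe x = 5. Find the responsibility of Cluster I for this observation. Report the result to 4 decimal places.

By Bayes' theorem, P(k | x) = π_k f_k(x) / Σ_j π_j f_j(x).
Evaluate each component's likelihood at the observed value:
  p_I = 0.16·(1−0.16)^4 = 0.16·0.497871 = 0.0796594
  p_II = 0.65·(1−0.65)^4 = 0.65·0.0150062 = 0.00975406
  p_III = 0.67·(1−0.67)^4 = 0.67·0.0118592 = 0.00794567
Unnormalised posteriors:
  π_I·p_I = 0.27 × 0.0796594 = 0.021508
  π_II·p_II = 0.63 × 0.00975406 = 0.00614506
  π_III·p_III = 0.10 × 0.00794567 = 0.000794567
Normaliser: 0.021508 + 0.00614506 + 0.000794567 = 0.0284477
Responsibility of Cluster I: 0.021508 / 0.0284477 ≈ 0.7561

0.7561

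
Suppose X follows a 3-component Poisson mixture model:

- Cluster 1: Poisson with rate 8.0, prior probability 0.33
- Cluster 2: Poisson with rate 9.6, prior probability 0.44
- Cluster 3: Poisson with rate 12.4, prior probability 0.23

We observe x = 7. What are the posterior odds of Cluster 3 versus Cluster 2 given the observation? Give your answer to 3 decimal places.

Only the two components matter; the odds are (π_i f_i(x)) / (π_j f_j(x)).
Evaluate each component's likelihood at the observed value:
  p_1 = e^(−8.0)·8.0^7/7! = 0.139587
  p_2 = e^(−9.6)·9.6^7/7! = 0.100981
  p_3 = e^(−12.4)·12.4^7/7! = 0.0368358
0.00847223 / 0.0444318 ≈ 0.191

0.191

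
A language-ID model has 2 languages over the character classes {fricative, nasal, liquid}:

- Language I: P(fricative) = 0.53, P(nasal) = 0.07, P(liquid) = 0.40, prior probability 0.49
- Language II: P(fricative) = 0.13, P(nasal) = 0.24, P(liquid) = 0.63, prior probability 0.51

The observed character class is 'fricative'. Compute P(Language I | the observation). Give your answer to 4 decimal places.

By Bayes' theorem, P(k | x) = P(Z=k) f_k(x) / Σ_j P(Z=j) f_j(x).
Categorical probabilities:
  L_I = P(fricative | comp) = 0.53
  L_II = P(fricative | comp) = 0.13
Unnormalised posteriors:
  P(Z=I)·L_I = 0.49 × 0.53 = 0.2597
  P(Z=II)·L_II = 0.51 × 0.13 = 0.0663
Evidence: 0.2597 + 0.0663 = 0.326
So the posterior for Language I is 0.2597 / 0.326 ≈ 0.7966.

0.7966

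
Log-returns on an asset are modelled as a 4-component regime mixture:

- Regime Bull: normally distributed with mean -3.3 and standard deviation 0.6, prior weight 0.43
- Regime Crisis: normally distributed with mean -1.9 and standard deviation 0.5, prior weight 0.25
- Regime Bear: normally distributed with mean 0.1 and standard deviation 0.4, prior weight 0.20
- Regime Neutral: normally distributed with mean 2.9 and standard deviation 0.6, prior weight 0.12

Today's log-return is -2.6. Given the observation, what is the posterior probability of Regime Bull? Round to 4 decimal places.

0.6591

By Bayes' theorem, P(k | x) = w_k f_k(x) / Σ_j w_j f_j(x).
Evaluate each component's likelihood at the observed value:
  L_Bull = (1/(0.6·√(2π)))·exp(−(-2.6−-3.3)²/(2·0.6²)) = 0.664904·exp(-0.68056) = 0.336664
  L_Crisis = (1/(0.5·√(2π)))·exp(−(-2.6−-1.9)²/(2·0.5²)) = 0.797885·exp(-0.98000) = 0.299455
  L_Bear = (1/(0.4·√(2π)))·exp(−(-2.6−0.1)²/(2·0.4²)) = 0.997356·exp(-22.78125) = 1.27373e-10
  L_Neutral = (1/(0.6·√(2π)))·exp(−(-2.6−2.9)²/(2·0.6²)) = 0.664904·exp(-42.01389) = 3.77015e-19
Prior × likelihood for each component:
  w_Bull·L_Bull = 0.43 × 0.336664 = 0.144766
  w_Crisis·L_Crisis = 0.25 × 0.299455 = 0.0748637
  w_Bear·L_Bear = 0.20 × 1.27373e-10 = 2.54747e-11
  w_Neutral·L_Neutral = 0.12 × 3.77015e-19 = 4.52418e-20
Marginal: 0.144766 + 0.0748637 + 2.54747e-11 + 4.52418e-20 = 0.219629
So the posterior for Regime Bull is 0.144766 / 0.219629 ≈ 0.6591.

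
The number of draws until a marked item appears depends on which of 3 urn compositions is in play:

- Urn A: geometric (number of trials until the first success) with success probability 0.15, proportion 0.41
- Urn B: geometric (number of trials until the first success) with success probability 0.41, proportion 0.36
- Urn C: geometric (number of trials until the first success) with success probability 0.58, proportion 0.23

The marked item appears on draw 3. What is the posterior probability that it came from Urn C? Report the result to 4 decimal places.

0.1972

Apply Bayes' rule: the posterior for each component is proportional to its prior times its likelihood at x.
Geometric probabilities:
  L_A = 0.15·(1−0.15)^2 = 0.15·0.7225 = 0.108375
  L_B = 0.41·(1−0.41)^2 = 0.41·0.3481 = 0.142721
  L_C = 0.58·(1−0.58)^2 = 0.58·0.1764 = 0.102312
Unnormalised posteriors:
  π_A·L_A = 0.41 × 0.108375 = 0.0444337
  π_B·L_B = 0.36 × 0.142721 = 0.0513796
  π_C·L_C = 0.23 × 0.102312 = 0.0235318
Sum: 0.0444337 + 0.0513796 + 0.0235318 = 0.119345
P(Urn C | data) = 0.0235318 / 0.119345 ≈ 0.1972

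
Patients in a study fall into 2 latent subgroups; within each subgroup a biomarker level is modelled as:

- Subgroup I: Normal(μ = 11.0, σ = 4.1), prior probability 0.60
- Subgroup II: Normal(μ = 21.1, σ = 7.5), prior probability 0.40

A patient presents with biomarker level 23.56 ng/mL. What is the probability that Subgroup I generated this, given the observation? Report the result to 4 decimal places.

0.0259

P(component k | x) = π_k·f_k(x) / marginal(x), where marginal(x) = Σ_j π_j·f_j(x).
Evaluate each component's likelihood at the observed value:
  p_I = 0.000891879
  p_II = 0.0504066
Prior × likelihood for each component:
  π_I·p_I = 0.60 × 0.000891879 = 0.000535127
  π_II·p_II = 0.40 × 0.0504066 = 0.0201626
Denominator: 0.000535127 + 0.0201626 = 0.0206978
So the posterior for Subgroup I is 0.000535127 / 0.0206978 ≈ 0.0259.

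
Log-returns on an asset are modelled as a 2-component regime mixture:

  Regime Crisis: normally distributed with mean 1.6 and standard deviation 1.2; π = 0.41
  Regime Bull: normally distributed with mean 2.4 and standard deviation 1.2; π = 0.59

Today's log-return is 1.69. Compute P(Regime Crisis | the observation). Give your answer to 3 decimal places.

0.452

The responsibility of component k is w_k f_k(x) divided by Σ_j w_j f_j(x).
Normal densities:
  p_Crisis = 0.331518
  p_Bull = 0.279069
Prior × likelihood for each component:
  w_Crisis·p_Crisis = 0.41 × 0.331518 = 0.135922
  w_Bull·p_Bull = 0.59 × 0.279069 = 0.164651
Marginal: 0.135922 + 0.164651 = 0.300573
So the posterior for Regime Crisis is 0.135922 / 0.300573 ≈ 0.452.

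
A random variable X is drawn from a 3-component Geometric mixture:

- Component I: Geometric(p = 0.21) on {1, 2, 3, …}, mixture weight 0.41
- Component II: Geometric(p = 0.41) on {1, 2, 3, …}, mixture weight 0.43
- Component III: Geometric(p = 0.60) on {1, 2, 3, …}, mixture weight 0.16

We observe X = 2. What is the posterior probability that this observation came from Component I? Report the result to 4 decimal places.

Apply Bayes' rule: the posterior for each component is proportional to its prior times its likelihood at x.
Geometric probabilities:
  L_I = 0.1659
  L_II = 0.2419
  L_III = 0.24
Prior × likelihood for each component:
  π_I·L_I = 0.41 × 0.1659 = 0.068019
  π_II·L_II = 0.43 × 0.2419 = 0.104017
  π_III·L_III = 0.16 × 0.24 = 0.0384
Marginal: 0.068019 + 0.104017 + 0.0384 = 0.210436
Responsibility of Component I: 0.068019 / 0.210436 ≈ 0.3232

0.3232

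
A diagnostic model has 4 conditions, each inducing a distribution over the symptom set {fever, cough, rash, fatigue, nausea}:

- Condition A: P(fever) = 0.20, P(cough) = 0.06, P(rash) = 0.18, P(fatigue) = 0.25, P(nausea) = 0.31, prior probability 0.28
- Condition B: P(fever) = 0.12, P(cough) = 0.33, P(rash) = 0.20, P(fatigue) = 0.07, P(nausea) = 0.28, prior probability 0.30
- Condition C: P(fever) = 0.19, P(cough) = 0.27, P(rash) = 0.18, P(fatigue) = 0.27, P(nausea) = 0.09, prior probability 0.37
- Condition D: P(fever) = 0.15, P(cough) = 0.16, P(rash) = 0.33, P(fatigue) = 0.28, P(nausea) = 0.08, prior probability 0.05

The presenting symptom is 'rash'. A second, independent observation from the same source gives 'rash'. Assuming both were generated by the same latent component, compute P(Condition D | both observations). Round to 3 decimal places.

P(component k | x) = w_k·f_k(x) / marginal(x), where marginal(x) = Σ_j w_j·f_j(x).
Since both observations come from the same component, the likelihood for component k is f_k(x₁)·f_k(x₂).
  f_A = [0.18] × [0.18] = 0.0324
  f_B = [0.2] × [0.2] = 0.04
  f_C = [0.18] × [0.18] = 0.0324
  f_D = [0.33] × [0.33] = 0.1089
Weight by the priors:
  w_A·f_A = 0.28 × 0.0324 = 0.009072
  w_B·f_B = 0.30 × 0.04 = 0.012
  w_C·f_C = 0.37 × 0.0324 = 0.011988
  w_D·f_D = 0.05 × 0.1089 = 0.005445
Denominator: 0.009072 + 0.012 + 0.011988 + 0.005445 = 0.038505
So the posterior for Condition D is 0.005445 / 0.038505 ≈ 0.141.

0.141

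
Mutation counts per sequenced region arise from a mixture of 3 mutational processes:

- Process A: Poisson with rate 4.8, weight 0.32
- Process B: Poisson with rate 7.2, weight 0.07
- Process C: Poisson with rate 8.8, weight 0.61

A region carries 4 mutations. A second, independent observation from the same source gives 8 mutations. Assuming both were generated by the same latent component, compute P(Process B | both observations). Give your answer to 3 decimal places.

0.108

P(component k | x) = P(Z=k)·f_k(x) / marginal(x), where marginal(x) = Σ_j P(Z=j)·f_j(x).
Since both observations come from the same component, the likelihood for component k is f_k(x₁)·f_k(x₂).
  L_A = [e^(−4.8)·4.8^4/4! = 0.182029] × [0.057517] = 0.0104697
  L_B = [e^(−7.2)·7.2^4/4! = 0.0835985] × [0.133727] = 0.0111794
  L_C = [e^(−8.8)·8.8^4/4! = 0.0376641] × [0.134446] = 0.00506381
Prior × likelihood for each component:
  P(Z=A)·L_A = 0.32 × 0.0104697 = 0.00335032
  P(Z=B)·L_B = 0.07 × 0.0111794 = 0.000782556
  P(Z=C)·L_C = 0.61 × 0.00506381 = 0.00308892
Denominator: 0.00335032 + 0.000782556 + 0.00308892 = 0.0072218
Responsibility of Process B: 0.000782556 / 0.0072218 ≈ 0.108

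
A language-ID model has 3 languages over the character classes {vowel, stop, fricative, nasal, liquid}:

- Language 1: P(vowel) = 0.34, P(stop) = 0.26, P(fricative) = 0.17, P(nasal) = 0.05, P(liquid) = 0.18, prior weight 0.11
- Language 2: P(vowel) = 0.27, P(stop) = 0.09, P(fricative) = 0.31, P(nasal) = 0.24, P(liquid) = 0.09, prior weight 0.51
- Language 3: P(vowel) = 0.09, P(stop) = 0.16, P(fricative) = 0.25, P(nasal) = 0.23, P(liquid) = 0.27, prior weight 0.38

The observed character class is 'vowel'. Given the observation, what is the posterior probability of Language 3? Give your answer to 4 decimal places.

Apply Bayes' rule: the posterior for each component is proportional to its prior times its likelihood at x.
Evaluate each component's likelihood at the observed value:
  L_1 = P(vowel | comp) = 0.34
  L_2 = P(vowel | comp) = 0.27
  L_3 = P(vowel | comp) = 0.09
Weight by the priors:
  w_1·L_1 = 0.11 × 0.34 = 0.0374
  w_2·L_2 = 0.51 × 0.27 = 0.1377
  w_3·L_3 = 0.38 × 0.09 = 0.0342
Evidence: 0.0374 + 0.1377 + 0.0342 = 0.2093
P(Language 3 | the observation) ≈ 0.1634

0.1634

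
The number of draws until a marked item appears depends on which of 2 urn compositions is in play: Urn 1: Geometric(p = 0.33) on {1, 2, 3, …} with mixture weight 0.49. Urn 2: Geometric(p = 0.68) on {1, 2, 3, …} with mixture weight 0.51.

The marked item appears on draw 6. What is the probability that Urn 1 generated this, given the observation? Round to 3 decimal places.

0.949

By Bayes' theorem, P(k | x) = π_k f_k(x) / Σ_j π_j f_j(x).
Geometric probabilities:
  p_1 = 0.33·(1−0.33)^5 = 0.33·0.135013 = 0.0445541
  p_2 = 0.68·(1−0.68)^5 = 0.68·0.00335544 = 0.0022817
Unnormalised posteriors:
  π_1·p_1 = 0.49 × 0.0445541 = 0.0218315
  π_2·p_2 = 0.51 × 0.0022817 = 0.00116367
Normaliser: 0.0218315 + 0.00116367 = 0.0229952
So the posterior for Urn 1 is 0.0218315 / 0.0229952 ≈ 0.949.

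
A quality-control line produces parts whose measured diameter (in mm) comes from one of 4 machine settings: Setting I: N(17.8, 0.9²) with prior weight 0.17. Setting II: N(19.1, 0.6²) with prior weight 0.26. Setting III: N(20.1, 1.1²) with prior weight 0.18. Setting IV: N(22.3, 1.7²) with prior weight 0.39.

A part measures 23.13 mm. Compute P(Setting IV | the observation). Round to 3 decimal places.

0.982

P(component k | x) = w_k·f_k(x) / marginal(x), where marginal(x) = Σ_j w_j·f_j(x).
Evaluate each component's likelihood at the observed value:
  f_I = (1/(0.9·√(2π)))·exp(−(23.13−17.8)²/(2·0.9²)) = 0.443269·exp(-17.53636) = 1.07331e-08
  f_II = (1/(0.6·√(2π)))·exp(−(23.13−19.1)²/(2·0.6²)) = 0.664904·exp(-22.55681) = 1.06283e-10
  f_III = (1/(1.1·√(2π)))·exp(−(23.13−20.1)²/(2·1.1²)) = 0.362675·exp(-3.79376) = 0.0081641
  f_IV = (1/(1.7·√(2π)))·exp(−(23.13−22.3)²/(2·1.7²)) = 0.234672·exp(-0.11919) = 0.208305
Multiply by the mixture weights:
  w_I·f_I = 0.17 × 1.07331e-08 = 1.82462e-09
  w_II·f_II = 0.26 × 1.06283e-10 = 2.76335e-11
  w_III·f_III = 0.18 × 0.0081641 = 0.00146954
  w_IV·f_IV = 0.39 × 0.208305 = 0.0812388
Normaliser: 1.82462e-09 + 2.76335e-11 + 0.00146954 + 0.0812388 = 0.0827084
Responsibility of Setting IV: 0.0812388 / 0.0827084 ≈ 0.982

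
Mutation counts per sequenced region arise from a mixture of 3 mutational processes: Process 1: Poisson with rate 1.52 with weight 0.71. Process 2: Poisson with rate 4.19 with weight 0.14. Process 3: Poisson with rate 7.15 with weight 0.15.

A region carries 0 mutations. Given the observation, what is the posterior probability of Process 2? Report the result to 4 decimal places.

Apply Bayes' rule: the posterior for each component is proportional to its prior times its likelihood at x.
Poisson probabilities:
  f_1 = e^(−1.52)·1.52^0/0! = 0.218712
  f_2 = e^(−4.19)·4.19^0/0! = 0.0151463
  f_3 = e^(−7.15)·7.15^0/0! = 0.000784864
Weight by the priors:
  w_1·f_1 = 0.71 × 0.218712 = 0.155285
  w_2·f_2 = 0.14 × 0.0151463 = 0.00212048
  w_3·f_3 = 0.15 × 0.000784864 = 0.00011773
Marginal: 0.155285 + 0.00212048 + 0.00011773 = 0.157524
Responsibility of Process 2: 0.00212048 / 0.157524 ≈ 0.0135

0.0135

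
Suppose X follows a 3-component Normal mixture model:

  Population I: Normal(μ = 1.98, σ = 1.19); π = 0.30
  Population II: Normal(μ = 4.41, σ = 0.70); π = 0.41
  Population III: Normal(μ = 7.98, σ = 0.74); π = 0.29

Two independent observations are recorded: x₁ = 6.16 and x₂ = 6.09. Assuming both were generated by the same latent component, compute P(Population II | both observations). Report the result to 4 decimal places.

P(component k | x) = π_k·f_k(x) / marginal(x), where marginal(x) = Σ_j π_j·f_j(x).
Since both observations come from the same component, the likelihood for component k is f_k(x₁)·f_k(x₂).
  L_I = [(1/(1.19·√(2π)))·exp(−(6.16−1.98)²/(2·1.19²)) = 0.335246·exp(-6.16920) = 0.000701641] × [0.00086119] = 6.04246e-07
  L_II = [(1/(0.70·√(2π)))·exp(−(6.16−4.41)²/(2·0.70²)) = 0.569918·exp(-3.12500) = 0.0250404] × [0.0319922] = 0.000801098
  L_III = [(1/(0.74·√(2π)))·exp(−(6.16−7.98)²/(2·0.74²)) = 0.539111·exp(-3.02447) = 0.0261919] × [0.0206626] = 0.000541194
Weight by the priors:
  π_I·L_I = 0.30 × 6.04246e-07 = 1.81274e-07
  π_II·L_II = 0.41 × 0.000801098 = 0.00032845
  π_III·L_III = 0.29 × 0.000541194 = 0.000156946
Evidence: 1.81274e-07 + 0.00032845 + 0.000156946 = 0.000485578
So the posterior for Population II is 0.00032845 / 0.000485578 ≈ 0.6764.

0.6764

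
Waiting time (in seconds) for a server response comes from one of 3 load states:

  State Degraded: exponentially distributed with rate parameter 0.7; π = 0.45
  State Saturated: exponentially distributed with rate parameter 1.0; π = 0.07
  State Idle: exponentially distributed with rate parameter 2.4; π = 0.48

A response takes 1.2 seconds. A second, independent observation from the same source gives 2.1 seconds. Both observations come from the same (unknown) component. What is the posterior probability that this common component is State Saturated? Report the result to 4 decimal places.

0.1014

Posterior ∝ prior × likelihood, so P(k | x) ∝ P(Z=k) f_k(x); normalise over all components.
Since both observations come from the same component, the likelihood for component k is f_k(x₁)·f_k(x₂).
  p_Degraded = [0.7·e^(−0.7·1.2) = 0.7·e^(−0.8400) = 0.302197] × [0.160948] = 0.048638
  p_Saturated = [1.0·e^(−1.0·1.2) = 1.0·e^(−1.2000) = 0.301194] × [0.122456] = 0.0368832
  p_Idle = [2.4·e^(−2.4·1.2) = 2.4·e^(−2.8800) = 0.134723] × [0.015537] = 0.0020932
Unnormalised posteriors:
  P(Z=Degraded)·p_Degraded = 0.45 × 0.048638 = 0.0218871
  P(Z=Saturated)·p_Saturated = 0.07 × 0.0368832 = 0.00258182
  P(Z=Idle)·p_Idle = 0.48 × 0.0020932 = 0.00100473
Evidence: 0.0218871 + 0.00258182 + 0.00100473 = 0.0254737
P(State Saturated | x₁,x₂) = 0.00258182 / 0.0254737 ≈ 0.1014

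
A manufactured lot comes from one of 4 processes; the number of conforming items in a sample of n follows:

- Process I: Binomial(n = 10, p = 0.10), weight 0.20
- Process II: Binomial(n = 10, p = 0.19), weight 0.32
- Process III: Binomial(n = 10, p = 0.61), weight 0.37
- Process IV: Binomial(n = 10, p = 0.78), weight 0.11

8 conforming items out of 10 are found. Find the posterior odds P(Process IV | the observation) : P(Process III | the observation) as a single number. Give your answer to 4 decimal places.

Posterior odds = (π_i f_i(x)) / (π_j f_j(x)); the normalising sum cancels.
Binomial probabilities:
  p_I = C(10,8)·0.10^8·0.90^2 = 45·1e-08·0.81 = 3.645e-07
  p_II = C(10,8)·0.19^8·0.81^2 = 45·1.69836e-06·0.6561 = 5.01431e-05
  p_III = C(10,8)·0.61^8·0.39^2 = 45·0.0191707·0.1521 = 0.131214
  p_IV = C(10,8)·0.78^8·0.22^2 = 45·0.137011·0.0484 = 0.298411
Posterior odds = (π_IV·p_IV) / (π_III·p_III) = (0.11·0.298411) / (0.37·0.131214) = 0.0328252 / 0.0485492 ≈ 0.6761

0.6761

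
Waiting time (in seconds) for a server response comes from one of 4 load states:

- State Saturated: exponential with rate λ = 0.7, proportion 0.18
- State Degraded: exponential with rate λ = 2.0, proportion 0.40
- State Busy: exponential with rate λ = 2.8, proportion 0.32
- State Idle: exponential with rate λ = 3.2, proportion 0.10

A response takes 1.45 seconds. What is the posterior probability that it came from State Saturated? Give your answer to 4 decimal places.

By Bayes' theorem, P(k | x) = π_k f_k(x) / Σ_j π_j f_j(x).
Exponential densities:
  L_Saturated = 0.7·e^(−0.7·1.45) = 0.7·e^(−1.0150) = 0.253682
  L_Degraded = 2.0·e^(−2.0·1.45) = 2.0·e^(−2.9000) = 0.110046
  L_Busy = 2.8·e^(−2.8·1.45) = 2.8·e^(−4.0600) = 0.0482973
  L_Idle = 3.2·e^(−3.2·1.45) = 3.2·e^(−4.6400) = 0.0309046
Weight by the priors:
  π_Saturated·L_Saturated = 0.18 × 0.253682 = 0.0456627
  π_Degraded·L_Degraded = 0.40 × 0.110046 = 0.0440186
  π_Busy·L_Busy = 0.32 × 0.0482973 = 0.0154551
  π_Idle·L_Idle = 0.10 × 0.0309046 = 0.00309046
Evidence: 0.0456627 + 0.0440186 + 0.0154551 + 0.00309046 = 0.108227
So the posterior for State Saturated is 0.0456627 / 0.108227 ≈ 0.4219.

0.4219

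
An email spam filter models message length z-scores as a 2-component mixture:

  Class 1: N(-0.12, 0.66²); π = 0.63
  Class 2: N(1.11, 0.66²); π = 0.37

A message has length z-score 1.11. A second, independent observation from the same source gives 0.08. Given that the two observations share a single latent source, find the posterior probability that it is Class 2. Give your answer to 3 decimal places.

Apply Bayes' rule: the posterior for each component is proportional to its prior times its likelihood at x.
Since both observations come from the same component, the likelihood for component k is f_k(x₁)·f_k(x₂).
  f_1 = [0.106459] × [0.577333] = 0.0614624
  f_2 = [0.604458] × [0.178857] = 0.108112
Prior × likelihood for each component:
  π_1·f_1 = 0.63 × 0.0614624 = 0.0387213
  π_2·f_2 = 0.37 × 0.108112 = 0.0400013
Marginal: 0.0387213 + 0.0400013 = 0.0787226
P(Class 2 | x₁,x₂) ≈ 0.508

0.508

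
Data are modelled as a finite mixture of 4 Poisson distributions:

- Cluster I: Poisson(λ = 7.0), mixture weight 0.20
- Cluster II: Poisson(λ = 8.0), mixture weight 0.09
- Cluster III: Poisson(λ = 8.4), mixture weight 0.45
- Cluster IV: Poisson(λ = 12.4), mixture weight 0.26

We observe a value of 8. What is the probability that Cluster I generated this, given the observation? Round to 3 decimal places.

P(component k | x) = P(Z=k)·f_k(x) / marginal(x), where marginal(x) = Σ_j P(Z=j)·f_j(x).
Evaluate each component's likelihood at the observed value:
  L_I = e^(−7.0)·7.0^8/8! = 0.130377
  L_II = e^(−8.0)·8.0^8/8! = 0.139587
  L_III = e^(−8.4)·8.4^8/8! = 0.138242
  L_IV = e^(−12.4)·12.4^8/8! = 0.0570954
Unnormalised posteriors:
  P(Z=I)·L_I = 0.20 × 0.130377 = 0.0260755
  P(Z=II)·L_II = 0.09 × 0.139587 = 0.0125628
  P(Z=III)·L_III = 0.45 × 0.138242 = 0.0622089
  P(Z=IV)·L_IV = 0.26 × 0.0570954 = 0.0148448
Evidence: 0.0260755 + 0.0125628 + 0.0622089 + 0.0148448 = 0.115692
P(Cluster I | data) = 0.0260755 / 0.115692 ≈ 0.225

0.225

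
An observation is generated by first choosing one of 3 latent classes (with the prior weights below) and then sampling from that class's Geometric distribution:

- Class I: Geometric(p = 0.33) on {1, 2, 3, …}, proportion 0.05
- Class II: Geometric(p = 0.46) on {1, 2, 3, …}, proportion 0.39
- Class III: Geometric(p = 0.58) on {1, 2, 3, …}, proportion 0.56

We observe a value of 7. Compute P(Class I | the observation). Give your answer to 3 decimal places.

Posterior ∝ prior × likelihood, so P(k | x) ∝ π_k f_k(x); normalise over all components.
Component likelihoods at x = 7:
  p_I = 0.0298513
  p_II = 0.0114057
  p_III = 0.00318364
Multiply by the mixture weights:
  π_I·p_I = 0.05 × 0.0298513 = 0.00149256
  π_II·p_II = 0.39 × 0.0114057 = 0.00444821
  π_III·p_III = 0.56 × 0.00318364 = 0.00178284
Normaliser: 0.00149256 + 0.00444821 + 0.00178284 = 0.00772361
P(Class I | x) ≈ 0.193

0.193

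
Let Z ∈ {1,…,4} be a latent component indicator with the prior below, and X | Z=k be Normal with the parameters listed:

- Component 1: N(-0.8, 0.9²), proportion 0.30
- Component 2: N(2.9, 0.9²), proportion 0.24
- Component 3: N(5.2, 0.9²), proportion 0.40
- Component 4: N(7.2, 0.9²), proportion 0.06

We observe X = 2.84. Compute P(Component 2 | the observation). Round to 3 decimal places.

Apply Bayes' rule: the posterior for each component is proportional to its prior times its likelihood at x.
Evaluate each component's likelihood at the observed value:
  p_1 = 0.000124358
  p_2 = 0.442285
  p_3 = 0.0142414
  p_4 = 3.55236e-06
Multiply by the mixture weights:
  P(Z=1)·p_1 = 0.30 × 0.000124358 = 3.73075e-05
  P(Z=2)·p_2 = 0.24 × 0.442285 = 0.106148
  P(Z=3)·p_3 = 0.40 × 0.0142414 = 0.00569656
  P(Z=4)·p_4 = 0.06 × 3.55236e-06 = 2.13141e-07
Evidence: 3.73075e-05 + 0.106148 + 0.00569656 + 2.13141e-07 = 0.111883
P(Component 2 | the observation) ≈ 0.949

0.949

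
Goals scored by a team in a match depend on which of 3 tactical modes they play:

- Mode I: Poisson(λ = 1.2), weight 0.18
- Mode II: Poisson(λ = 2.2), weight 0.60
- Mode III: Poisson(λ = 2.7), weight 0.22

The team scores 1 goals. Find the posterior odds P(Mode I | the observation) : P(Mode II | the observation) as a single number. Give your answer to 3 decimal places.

Only the two components matter; the odds are (P(Z=i) f_i(x)) / (P(Z=j) f_j(x)).
Component likelihoods at x = 1 goals:
  p_I = e^(−1.2)·1.2^1/1! = 0.361433
  p_II = e^(−2.2)·2.2^1/1! = 0.243767
  p_III = e^(−2.7)·2.7^1/1! = 0.181455
Odds = (0.18/0.60) × (0.361433/0.243767) = 0.3 × 1.4827 ≈ 0.445

0.445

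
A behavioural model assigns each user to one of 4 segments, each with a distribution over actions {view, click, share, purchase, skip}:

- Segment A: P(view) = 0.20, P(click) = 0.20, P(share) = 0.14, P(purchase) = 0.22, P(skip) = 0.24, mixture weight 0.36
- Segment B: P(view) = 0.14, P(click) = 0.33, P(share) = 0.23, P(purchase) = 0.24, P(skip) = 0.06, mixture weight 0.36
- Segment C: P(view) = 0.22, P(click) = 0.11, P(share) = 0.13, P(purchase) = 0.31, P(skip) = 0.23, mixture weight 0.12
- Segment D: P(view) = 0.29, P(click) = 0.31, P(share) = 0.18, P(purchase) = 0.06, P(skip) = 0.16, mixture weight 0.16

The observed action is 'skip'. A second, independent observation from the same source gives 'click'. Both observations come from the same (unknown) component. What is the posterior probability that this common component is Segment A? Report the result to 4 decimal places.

0.4884

P(component k | x) = π_k·f_k(x) / marginal(x), where marginal(x) = Σ_j π_j·f_j(x).
Since both observations come from the same component, the likelihood for component k is f_k(x₁)·f_k(x₂).
  f_A = [P(skip | comp) = 0.24] × [0.2] = 0.048
  f_B = [P(skip | comp) = 0.06] × [0.33] = 0.0198
  f_C = [P(skip | comp) = 0.23] × [0.11] = 0.0253
  f_D = [P(skip | comp) = 0.16] × [0.31] = 0.0496
Unnormalised posteriors:
  π_A·f_A = 0.36 × 0.048 = 0.01728
  π_B·f_B = 0.36 × 0.0198 = 0.007128
  π_C·f_C = 0.12 × 0.0253 = 0.003036
  π_D·f_D = 0.16 × 0.0496 = 0.007936
Denominator: 0.01728 + 0.007128 + 0.003036 + 0.007936 = 0.03538
Responsibility of Segment A: 0.01728 / 0.03538 ≈ 0.4884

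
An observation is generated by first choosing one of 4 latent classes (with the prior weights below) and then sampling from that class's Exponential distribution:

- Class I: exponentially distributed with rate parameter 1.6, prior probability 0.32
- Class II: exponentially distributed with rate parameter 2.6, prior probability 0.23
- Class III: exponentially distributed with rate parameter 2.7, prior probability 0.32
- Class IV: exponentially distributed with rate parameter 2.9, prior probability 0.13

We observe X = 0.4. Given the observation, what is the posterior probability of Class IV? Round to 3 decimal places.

0.132

P(component k | x) = w_k·f_k(x) / marginal(x), where marginal(x) = Σ_j w_j·f_j(x).
Exponential densities:
  L_I = 0.843668
  L_II = 0.918982
  L_III = 0.916908
  L_IV = 0.90911
Multiply by the mixture weights:
  w_I·L_I = 0.32 × 0.843668 = 0.269974
  w_II·L_II = 0.23 × 0.918982 = 0.211366
  w_III·L_III = 0.32 × 0.916908 = 0.293411
  w_IV·L_IV = 0.13 × 0.90911 = 0.118184
Sum: 0.269974 + 0.211366 + 0.293411 + 0.118184 = 0.892934
Responsibility of Class IV: 0.118184 / 0.892934 ≈ 0.132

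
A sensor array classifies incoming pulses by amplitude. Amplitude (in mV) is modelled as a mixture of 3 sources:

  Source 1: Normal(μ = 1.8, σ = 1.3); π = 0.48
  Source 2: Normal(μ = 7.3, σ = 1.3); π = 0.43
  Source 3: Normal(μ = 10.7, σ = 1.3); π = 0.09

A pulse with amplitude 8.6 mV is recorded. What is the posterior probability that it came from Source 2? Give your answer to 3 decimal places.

P(component k | x) = π_k·f_k(x) / marginal(x), where marginal(x) = Σ_j π_j·f_j(x).
Component likelihoods at x = 8.6 mV:
  L_1 = (1/(1.3·√(2π)))·exp(−(8.6−1.8)²/(2·1.3²)) = 0.306879·exp(-13.68047) = 3.51247e-07
  L_2 = (1/(1.3·√(2π)))·exp(−(8.6−7.3)²/(2·1.3²)) = 0.306879·exp(-0.50000) = 0.186131
  L_3 = (1/(1.3·√(2π)))·exp(−(8.6−10.7)²/(2·1.3²)) = 0.306879·exp(-1.30473) = 0.0832392
Multiply by the mixture weights:
  π_1·L_1 = 0.48 × 3.51247e-07 = 1.68599e-07
  π_2·L_2 = 0.43 × 0.186131 = 0.0800365
  π_3·L_3 = 0.09 × 0.0832392 = 0.00749153
Evidence: 1.68599e-07 + 0.0800365 + 0.00749153 = 0.0875282
Responsibility of Source 2: 0.0800365 / 0.0875282 ≈ 0.914

0.914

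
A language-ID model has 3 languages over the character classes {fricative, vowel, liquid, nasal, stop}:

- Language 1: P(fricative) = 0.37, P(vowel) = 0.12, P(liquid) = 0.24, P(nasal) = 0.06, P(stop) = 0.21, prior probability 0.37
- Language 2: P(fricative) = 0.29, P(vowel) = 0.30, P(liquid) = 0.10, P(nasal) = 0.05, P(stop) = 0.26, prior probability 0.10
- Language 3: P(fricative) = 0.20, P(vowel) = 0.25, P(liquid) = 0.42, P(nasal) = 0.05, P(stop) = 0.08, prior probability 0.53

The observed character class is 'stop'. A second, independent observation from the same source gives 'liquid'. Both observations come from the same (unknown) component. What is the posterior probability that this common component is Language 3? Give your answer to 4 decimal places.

Apply Bayes' rule: the posterior for each component is proportional to its prior times its likelihood at x.
Since both observations come from the same component, the likelihood for component k is f_k(x₁)·f_k(x₂).
  p_1 = [P(stop | comp) = 0.21] × [0.24] = 0.0504
  p_2 = [P(stop | comp) = 0.26] × [0.1] = 0.026
  p_3 = [P(stop | comp) = 0.08] × [0.42] = 0.0336
Prior × likelihood for each component:
  P(Z=1)·p_1 = 0.37 × 0.0504 = 0.018648
  P(Z=2)·p_2 = 0.10 × 0.026 = 0.0026
  P(Z=3)·p_3 = 0.53 × 0.0336 = 0.017808
Marginal: 0.018648 + 0.0026 + 0.017808 = 0.039056
So the posterior for Language 3 is 0.017808 / 0.039056 ≈ 0.4560.

0.4560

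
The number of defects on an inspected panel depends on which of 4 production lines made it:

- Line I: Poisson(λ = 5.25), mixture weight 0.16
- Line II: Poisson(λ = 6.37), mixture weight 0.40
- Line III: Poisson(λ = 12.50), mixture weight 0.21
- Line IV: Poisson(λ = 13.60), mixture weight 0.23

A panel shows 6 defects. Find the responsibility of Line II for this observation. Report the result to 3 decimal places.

Apply Bayes' rule: the posterior for each component is proportional to its prior times its likelihood at x.
Component likelihoods at x = 6 defects:
  p_I = e^(−5.25)·5.25^6/6! = 0.152608
  p_II = e^(−6.37)·6.37^6/6! = 0.158872
  p_III = e^(−12.50)·12.50^6/6! = 0.0197445
  p_IV = e^(−13.60)·13.60^6/6! = 0.0109017
Unnormalised posteriors:
  π_I·p_I = 0.16 × 0.152608 = 0.0244173
  π_II·p_II = 0.40 × 0.158872 = 0.0635489
  π_III·p_III = 0.21 × 0.0197445 = 0.00414635
  π_IV·p_IV = 0.23 × 0.0109017 = 0.0025074
Normaliser: 0.0244173 + 0.0635489 + 0.00414635 + 0.0025074 = 0.09462
So the posterior for Line II is 0.0635489 / 0.09462 ≈ 0.672.

0.672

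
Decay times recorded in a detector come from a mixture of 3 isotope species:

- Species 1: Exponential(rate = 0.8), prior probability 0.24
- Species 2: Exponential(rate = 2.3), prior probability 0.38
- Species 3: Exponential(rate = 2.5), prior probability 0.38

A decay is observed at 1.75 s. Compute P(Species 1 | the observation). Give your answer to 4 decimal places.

0.6320

Apply Bayes' rule: the posterior for each component is proportional to its prior times its likelihood at x.
Exponential densities:
  f_1 = 0.8·e^(−0.8·1.75) = 0.8·e^(−1.4000) = 0.197278
  f_2 = 2.3·e^(−2.3·1.75) = 2.3·e^(−4.0250) = 0.0410859
  f_3 = 2.5·e^(−2.5·1.75) = 2.5·e^(−4.3750) = 0.0314704
Unnormalised posteriors:
  π_1·f_1 = 0.24 × 0.197278 = 0.0473466
  π_2·f_2 = 0.38 × 0.0410859 = 0.0156126
  π_3·f_3 = 0.38 × 0.0314704 = 0.0119587
Sum: 0.0473466 + 0.0156126 + 0.0119587 = 0.074918
P(Species 1 | data) ≈ 0.6320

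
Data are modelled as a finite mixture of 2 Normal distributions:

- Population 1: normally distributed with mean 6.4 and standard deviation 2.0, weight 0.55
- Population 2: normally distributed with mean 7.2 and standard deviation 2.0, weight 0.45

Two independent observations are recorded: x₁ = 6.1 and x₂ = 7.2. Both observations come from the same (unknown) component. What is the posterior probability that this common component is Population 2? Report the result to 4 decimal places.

0.4352

Apply Bayes' rule: the posterior for each component is proportional to its prior times its likelihood at x.
Since both observations come from the same component, the likelihood for component k is f_k(x₁)·f_k(x₂).
  p_1 = [0.19724] × [0.184135] = 0.0363187
  p_2 = [0.171472] × [0.199471] = 0.0342037
Unnormalised posteriors:
  w_1·p_1 = 0.55 × 0.0363187 = 0.0199753
  w_2·p_2 = 0.45 × 0.0342037 = 0.0153917
Marginal: 0.0199753 + 0.0153917 = 0.035367
P(Population 2 | data) = 0.0153917 / 0.035367 ≈ 0.4352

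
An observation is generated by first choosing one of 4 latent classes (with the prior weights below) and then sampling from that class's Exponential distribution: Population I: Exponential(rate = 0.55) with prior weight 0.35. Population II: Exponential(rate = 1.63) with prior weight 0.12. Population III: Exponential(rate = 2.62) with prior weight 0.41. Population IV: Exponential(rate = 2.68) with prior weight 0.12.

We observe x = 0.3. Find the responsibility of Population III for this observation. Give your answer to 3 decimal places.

The responsibility of component k is w_k f_k(x) divided by Σ_j w_j f_j(x).
Evaluate each component's likelihood at the observed value:
  p_I = 0.466342
  p_II = 0.99958
  p_III = 1.19384
  p_IV = 1.19939
Prior × likelihood for each component:
  w_I·p_I = 0.35 × 0.466342 = 0.16322
  w_II·p_II = 0.12 × 0.99958 = 0.11995
  w_III·p_III = 0.41 × 1.19384 = 0.489474
  w_IV·p_IV = 0.12 × 1.19939 = 0.143927
Evidence: 0.16322 + 0.11995 + 0.489474 + 0.143927 = 0.916571
P(Population III | 0.3) = 0.489474 / 0.916571 ≈ 0.534

0.534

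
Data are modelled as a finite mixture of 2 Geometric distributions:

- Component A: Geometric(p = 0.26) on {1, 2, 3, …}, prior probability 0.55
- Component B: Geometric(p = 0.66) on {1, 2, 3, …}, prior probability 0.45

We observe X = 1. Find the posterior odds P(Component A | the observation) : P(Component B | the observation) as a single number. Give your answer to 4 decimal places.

Only the two components matter; the odds are (π_i f_i(x)) / (π_j f_j(x)).
Component likelihoods at x = 1:
  p_A = 0.26·(1−0.26)^0 = 0.26·1 = 0.26
  p_B = 0.66·(1−0.66)^0 = 0.66·1 = 0.66
0.143 / 0.297 ≈ 0.4815

0.4815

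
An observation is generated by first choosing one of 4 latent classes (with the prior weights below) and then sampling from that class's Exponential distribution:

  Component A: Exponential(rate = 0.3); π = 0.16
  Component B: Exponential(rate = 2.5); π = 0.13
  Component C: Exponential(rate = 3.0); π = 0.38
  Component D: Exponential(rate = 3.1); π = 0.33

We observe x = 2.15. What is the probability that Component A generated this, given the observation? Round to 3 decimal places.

0.845

P(component k | x) = π_k·f_k(x) / marginal(x), where marginal(x) = Σ_j π_j·f_j(x).
Exponential densities:
  L_A = 0.3·e^(−0.3·2.15) = 0.3·e^(−0.6450) = 0.157399
  L_B = 2.5·e^(−2.5·2.15) = 2.5·e^(−5.3750) = 0.0115773
  L_C = 3.0·e^(−3.0·2.15) = 3.0·e^(−6.4500) = 0.00474157
  L_D = 3.1·e^(−3.1·2.15) = 3.1·e^(−6.6650) = 0.00395175
Weight by the priors:
  π_A·L_A = 0.16 × 0.157399 = 0.0251838
  π_B·L_B = 0.13 × 0.0115773 = 0.00150505
  π_C·L_C = 0.38 × 0.00474157 = 0.0018018
  π_D·L_D = 0.33 × 0.00395175 = 0.00130408
Evidence: 0.0251838 + 0.00150505 + 0.0018018 + 0.00130408 = 0.0297947
Responsibility of Component A: 0.0251838 / 0.0297947 ≈ 0.845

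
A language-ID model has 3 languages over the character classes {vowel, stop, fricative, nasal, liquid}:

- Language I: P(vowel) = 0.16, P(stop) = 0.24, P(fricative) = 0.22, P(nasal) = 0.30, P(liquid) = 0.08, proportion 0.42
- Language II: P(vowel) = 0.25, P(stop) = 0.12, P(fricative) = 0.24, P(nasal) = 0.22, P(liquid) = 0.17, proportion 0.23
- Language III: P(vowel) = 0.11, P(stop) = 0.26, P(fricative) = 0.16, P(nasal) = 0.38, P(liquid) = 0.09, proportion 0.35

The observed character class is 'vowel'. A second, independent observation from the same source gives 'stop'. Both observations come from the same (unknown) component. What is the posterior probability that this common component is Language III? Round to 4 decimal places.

0.3030

The responsibility of component k is P(Z=k) f_k(x) divided by Σ_j P(Z=j) f_j(x).
Since both observations come from the same component, the likelihood for component k is f_k(x₁)·f_k(x₂).
  f_I = [P(vowel | comp) = 0.16] × [0.24] = 0.0384
  f_II = [P(vowel | comp) = 0.25] × [0.12] = 0.03
  f_III = [P(vowel | comp) = 0.11] × [0.26] = 0.0286
Unnormalised posteriors:
  P(Z=I)·f_I = 0.42 × 0.0384 = 0.016128
  P(Z=II)·f_II = 0.23 × 0.03 = 0.0069
  P(Z=III)·f_III = 0.35 × 0.0286 = 0.01001
Marginal: 0.016128 + 0.0069 + 0.01001 = 0.033038
P(Language III | x₁,x₂) = 0.01001 / 0.033038 ≈ 0.3030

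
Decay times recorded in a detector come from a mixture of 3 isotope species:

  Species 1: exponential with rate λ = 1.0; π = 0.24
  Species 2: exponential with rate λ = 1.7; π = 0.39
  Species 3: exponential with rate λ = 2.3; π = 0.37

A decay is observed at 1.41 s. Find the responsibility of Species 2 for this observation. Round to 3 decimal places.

0.396

Apply Bayes' rule: the posterior for each component is proportional to its prior times its likelihood at x.
Exponential densities:
  L_1 = 0.244143
  L_2 = 0.154684
  L_3 = 0.0898071
Weight by the priors:
  π_1·L_1 = 0.24 × 0.244143 = 0.0585944
  π_2·L_2 = 0.39 × 0.154684 = 0.0603267
  π_3·L_3 = 0.37 × 0.0898071 = 0.0332286
Denominator: 0.0585944 + 0.0603267 + 0.0332286 = 0.15215
So the posterior for Species 2 is 0.0603267 / 0.15215 ≈ 0.396.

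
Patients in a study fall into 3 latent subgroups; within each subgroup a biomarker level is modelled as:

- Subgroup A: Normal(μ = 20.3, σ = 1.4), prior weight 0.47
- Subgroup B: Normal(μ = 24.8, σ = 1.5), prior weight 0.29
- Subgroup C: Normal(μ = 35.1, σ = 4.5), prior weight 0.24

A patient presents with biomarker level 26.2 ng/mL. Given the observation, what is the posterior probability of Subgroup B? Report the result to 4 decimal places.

Posterior ∝ prior × likelihood, so P(k | x) ∝ P(Z=k) f_k(x); normalise over all components.
Normal densities:
  p_A = 3.96463e-05
  p_B = 0.172052
  p_C = 0.0125402
Unnormalised posteriors:
  P(Z=A)·p_A = 0.47 × 3.96463e-05 = 1.86338e-05
  P(Z=B)·p_B = 0.29 × 0.172052 = 0.049895
  P(Z=C)·p_C = 0.24 × 0.0125402 = 0.00300964
Evidence: 1.86338e-05 + 0.049895 + 0.00300964 = 0.0529233
Responsibility of Subgroup B: 0.049895 / 0.0529233 ≈ 0.9428

0.9428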